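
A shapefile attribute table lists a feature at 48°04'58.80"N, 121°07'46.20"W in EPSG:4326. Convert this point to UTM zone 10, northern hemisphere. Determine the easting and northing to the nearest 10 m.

Zone 10 central meridian λ₀ = 6×10 − 183 = -123°; Δλ = +1.8705°.
Transverse Mercator on WGS84 with k₀ = 0.9996 gives E = 639304.303 m, N = 5327217.715 m.

E 639300 m, N 5327220 m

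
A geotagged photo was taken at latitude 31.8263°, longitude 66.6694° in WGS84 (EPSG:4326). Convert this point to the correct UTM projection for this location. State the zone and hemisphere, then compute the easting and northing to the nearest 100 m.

Zone 42N: E 279400 m, N 3523500 m

Longitude 66.6694° lies in the 6° band [66°, 72°), giving zone 42; latitude is north of the equator, so 42N.
Zone 42 central meridian λ₀ = 6×42 − 183 = 69°; Δλ = -2.3306°.
Transverse Mercator on WGS84 with k₀ = 0.9996 gives E = 279421.173 m, N = 3523549.209 m.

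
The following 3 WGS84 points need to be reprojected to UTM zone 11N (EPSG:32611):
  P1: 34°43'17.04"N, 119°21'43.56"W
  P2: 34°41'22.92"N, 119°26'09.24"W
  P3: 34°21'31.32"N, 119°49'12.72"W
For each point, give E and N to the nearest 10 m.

UTM zone 11N: λ₀ = -117°, k₀ = 0.9996.
P1 (34.7214°, -119.3621°) → (283704.756, 3844688.471) m.
P2 (34.6897°, -119.4359°) → (276860.372, 3841333.401) m.
P3 (34.3587°, -119.8202°) → (240622.132, 3805533.502) m.

P1: E 283700 m, N 3844690 m; P2: E 276860 m, N 3841330 m; P3: E 240620 m, N 3805530 m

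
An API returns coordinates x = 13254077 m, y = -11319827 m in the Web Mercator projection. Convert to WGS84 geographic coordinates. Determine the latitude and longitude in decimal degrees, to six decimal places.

R = 6378137 m. λ = x/R = 119.06339946°.
φ = 2·arctan(exp(y/R)) − 90° = 2·arctan(0.16952) − 90° = -70.75739975°.

lat -70.757400°, lon 119.063399°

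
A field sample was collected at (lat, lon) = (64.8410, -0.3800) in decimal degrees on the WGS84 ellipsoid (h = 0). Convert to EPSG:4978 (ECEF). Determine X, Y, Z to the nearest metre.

X 2718955 m, Y -18033 m, Z 5750196 m

WGS84: a = 6378137 m, e² = 0.006694380; N(φ) = a/√(1−e²sin²φ) = 6395699.587 m.
X = (N+h)·cosφ·cosλ = 2718954.850 m; Y = (N+h)·cosφ·sinλ = -18033.056 m; Z = (N(1−e²)+h)·sinφ = 5750195.748 m.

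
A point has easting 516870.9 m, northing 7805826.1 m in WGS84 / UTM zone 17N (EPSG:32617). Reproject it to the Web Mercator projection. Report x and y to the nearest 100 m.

Unproject from UTM 17N (λ₀ = -81°) → φ = 70.35770028°, λ = -80.55030114°.
Web Mercator (R = 6378137 m): x = -8966818.506 m, y = 11186149.483 m.

x -8966800 m, y 11186100 m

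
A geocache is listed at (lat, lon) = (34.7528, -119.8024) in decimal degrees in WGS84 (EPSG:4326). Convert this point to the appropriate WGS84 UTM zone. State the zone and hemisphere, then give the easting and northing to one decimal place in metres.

Zone 11N: E 243473.6 m, N 3849207.9 m

Longitude -119.8024° lies in the 6° band [-120°, -114°), giving zone 11; latitude is north of the equator, so 11N.
Zone 11 central meridian λ₀ = 6×11 − 183 = -117°; Δλ = -2.8024°.
Transverse Mercator on WGS84 with k₀ = 0.9996 gives E = 243473.585 m, N = 3849207.899 m.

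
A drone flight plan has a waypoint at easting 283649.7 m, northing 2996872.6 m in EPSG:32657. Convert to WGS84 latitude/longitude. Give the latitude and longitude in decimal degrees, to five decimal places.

Zone 57N: λ₀ = 159°, k₀ = 0.9996, false easting 500000 m.
Meridian distance M = (N − FN)/k₀ = 2998071.8 m.
Inverse transverse Mercator on WGS84 gives φ = 27.07729977°, λ = 156.81820026°.

lat 27.07730°, lon 156.81820°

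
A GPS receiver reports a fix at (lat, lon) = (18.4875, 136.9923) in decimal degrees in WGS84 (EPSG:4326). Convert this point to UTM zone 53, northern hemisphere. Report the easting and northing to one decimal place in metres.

Zone 53 central meridian λ₀ = 6×53 − 183 = 135°; Δλ = +1.9923°.
Transverse Mercator on WGS84 with k₀ = 0.9996 gives E = 710357.058 m, N = 2045282.064 m.

E 710357.1 m, N 2045282.1 m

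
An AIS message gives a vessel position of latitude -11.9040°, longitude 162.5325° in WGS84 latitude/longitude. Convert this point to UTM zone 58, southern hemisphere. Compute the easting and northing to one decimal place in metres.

Zone 58 central meridian λ₀ = 6×58 − 183 = 165°; Δλ = -2.4675°.
Transverse Mercator on WGS84 with k₀ = 0.9996 gives E = 231218.985 m, N = 8682867.438 m.

E 231219.0 m, N 8682867.4 m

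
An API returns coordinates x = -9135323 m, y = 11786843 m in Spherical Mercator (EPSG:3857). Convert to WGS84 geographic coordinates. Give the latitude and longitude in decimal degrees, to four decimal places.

lat 72.0932°, lon -82.0640°

R = 6378137 m. λ = x/R = -82.06400276°.
φ = 2·arctan(exp(y/R)) − 90° = 2·arctan(6.34716) − 90° = 72.09319977°.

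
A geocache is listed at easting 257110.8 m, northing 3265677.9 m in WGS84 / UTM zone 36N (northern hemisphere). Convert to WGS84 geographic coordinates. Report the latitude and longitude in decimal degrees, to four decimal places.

lat 29.4971°, lon 30.4946°

Zone 36N: λ₀ = 33°, k₀ = 0.9996, false easting 500000 m.
Meridian distance M = (N − FN)/k₀ = 3266984.7 m.
Inverse transverse Mercator on WGS84 gives φ = 29.49709995°, λ = 30.49460039°.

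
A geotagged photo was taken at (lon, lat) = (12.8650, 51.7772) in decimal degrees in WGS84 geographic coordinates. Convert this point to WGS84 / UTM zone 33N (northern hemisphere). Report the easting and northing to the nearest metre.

E 352713 m, N 5738415 m

Zone 33 central meridian λ₀ = 6×33 − 183 = 15°; Δλ = -2.1350°.
Transverse Mercator on WGS84 with k₀ = 0.9996 gives E = 352712.530 m, N = 5738414.526 m.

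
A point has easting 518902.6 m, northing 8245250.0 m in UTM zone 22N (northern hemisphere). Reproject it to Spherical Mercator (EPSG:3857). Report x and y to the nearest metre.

x -5607642 m, y 12636508 m

Unproject from UTM 22N (λ₀ = -51°) → φ = 74.29680010°, λ = -50.37430125°.
Web Mercator (R = 6378137 m): x = -5607641.564 m, y = 12636508.010 m.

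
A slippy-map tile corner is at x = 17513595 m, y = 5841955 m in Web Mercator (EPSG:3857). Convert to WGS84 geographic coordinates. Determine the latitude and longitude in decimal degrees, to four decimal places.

lat 46.3831°, lon 157.3273°

R = 6378137 m. λ = x/R = 157.32730068°.
φ = 2·arctan(exp(y/R)) − 90° = 2·arctan(2.49911) − 90° = 46.38309846°.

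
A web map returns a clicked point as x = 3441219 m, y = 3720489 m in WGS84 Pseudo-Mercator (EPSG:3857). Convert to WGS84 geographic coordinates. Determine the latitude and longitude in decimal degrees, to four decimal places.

lat 31.6732°, lon 30.9130°

R = 6378137 m. λ = x/R = 30.91299624°.
φ = 2·arctan(exp(y/R)) − 90° = 2·arctan(1.79198) − 90° = 31.67319938°.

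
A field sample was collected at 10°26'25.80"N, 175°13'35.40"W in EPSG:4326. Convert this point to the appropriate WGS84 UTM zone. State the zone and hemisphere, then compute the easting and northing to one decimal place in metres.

Longitude -175.2265° lies in the 6° band [-180°, -174°), giving zone 1; latitude is north of the equator, so 1N.
Zone 1 central meridian λ₀ = 6×1 − 183 = -177°; Δλ = +1.7735°.
Transverse Mercator on WGS84 with k₀ = 0.9996 gives E = 694129.307 m, N = 1154660.960 m.

Zone 1N: E 694129.3 m, N 1154661.0 m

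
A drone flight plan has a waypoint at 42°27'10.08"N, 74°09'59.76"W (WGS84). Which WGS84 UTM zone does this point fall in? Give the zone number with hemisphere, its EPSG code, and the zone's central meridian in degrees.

UTM zone = ⌊(λ + 180)/6⌋ + 1; -74.1666° ∈ [-78°, -72°) → zone 18.
Hemisphere: N (φ ≥ 0).
Central meridian λ₀ = 6×18 − 183 = -75°.
EPSG code: 32618.

Zone 18N (EPSG:32618), central meridian -75°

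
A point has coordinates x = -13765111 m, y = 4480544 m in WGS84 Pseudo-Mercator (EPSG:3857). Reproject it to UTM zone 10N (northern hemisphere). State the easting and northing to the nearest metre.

Web Mercator inverse (R = 6378137 m) → φ = 37.29669981°, λ = -123.65409599°.
UTM 10N forward: E = 442027.687 m, N = 4127987.587 m.

E 442028 m, N 4127988 m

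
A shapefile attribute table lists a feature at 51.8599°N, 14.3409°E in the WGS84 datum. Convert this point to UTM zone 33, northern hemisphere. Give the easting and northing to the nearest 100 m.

Zone 33 central meridian λ₀ = 6×33 − 183 = 15°; Δλ = -0.6591°.
Transverse Mercator on WGS84 with k₀ = 0.9996 gives E = 454611.548 m, N = 5745661.409 m.

E 454600 m, N 5745700 m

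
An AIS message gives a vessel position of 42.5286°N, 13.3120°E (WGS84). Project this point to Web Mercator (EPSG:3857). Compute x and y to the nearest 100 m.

Web Mercator is spherical with R = a = 6378137 m.
x = R·λ = 6378137 × 0.232338230 = 1481885.061 m.
y = R·ln tan(π/4 + φ/2) = 6378137 × 0.821633811 = 5240493.008 m.

x 1481900 m, y 5240500 m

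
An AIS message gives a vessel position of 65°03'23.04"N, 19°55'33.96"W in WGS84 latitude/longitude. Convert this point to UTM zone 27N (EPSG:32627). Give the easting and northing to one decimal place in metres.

E 550532.8 m, N 7215169.7 m

Zone 27 central meridian λ₀ = 6×27 − 183 = -21°; Δλ = +1.0739°.
Transverse Mercator on WGS84 with k₀ = 0.9996 gives E = 550532.833 m, N = 7215169.688 m.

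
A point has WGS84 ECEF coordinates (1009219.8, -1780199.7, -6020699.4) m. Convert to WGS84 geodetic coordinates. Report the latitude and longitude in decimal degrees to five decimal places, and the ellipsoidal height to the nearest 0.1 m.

lat -71.34460°, lon -60.45050°, h 9.7 m

λ = atan2(Y, X) = -60.45050029°; p = √(X²+Y²) = 2046371.3 m.
Bowring's method on WGS84 (a = 6378137 m, b = 6356752.314 m) gives φ = -71.34459983°, h = 9.696 m.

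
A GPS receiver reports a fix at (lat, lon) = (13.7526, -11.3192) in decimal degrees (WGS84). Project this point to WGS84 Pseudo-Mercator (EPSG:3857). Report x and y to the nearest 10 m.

x -1260050 m, y 1545850 m

Web Mercator is spherical with R = a = 6378137 m.
x = R·λ = 6378137 × -0.197557309 = -1260047.580 m.
y = R·ln tan(π/4 + φ/2) = 6378137 × 0.242366724 = 1545848.173 m.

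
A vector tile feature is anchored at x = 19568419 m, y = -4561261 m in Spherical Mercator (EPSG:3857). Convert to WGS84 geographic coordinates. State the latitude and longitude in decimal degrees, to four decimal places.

R = 6378137 m. λ = x/R = 175.78609874°.
φ = 2·arctan(exp(y/R)) − 90° = 2·arctan(0.48912) − 90° = -37.87130185°.

lat -37.8713°, lon 175.7861°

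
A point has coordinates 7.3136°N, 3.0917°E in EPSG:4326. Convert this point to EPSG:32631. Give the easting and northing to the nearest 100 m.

Zone 31 central meridian λ₀ = 6×31 − 183 = 3°; Δλ = +0.0917°.
Transverse Mercator on WGS84 with k₀ = 0.9996 gives E = 510121.451 m, N = 808417.523 m.

E 510100 m, N 808400 m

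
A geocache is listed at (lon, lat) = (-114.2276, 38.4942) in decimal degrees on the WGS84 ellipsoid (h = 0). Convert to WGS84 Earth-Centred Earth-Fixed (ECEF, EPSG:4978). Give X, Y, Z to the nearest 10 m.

X -2051180 m, Y -4558220 m, Z 3948530 m

WGS84: a = 6378137 m, e² = 0.006694380; N(φ) = a/√(1−e²sin²φ) = 6386424.214 m.
X = (N+h)·cosφ·cosλ = -2051184.012 m; Y = (N+h)·cosφ·sinλ = -4558217.587 m; Z = (N(1−e²)+h)·sinφ = 3948525.504 m.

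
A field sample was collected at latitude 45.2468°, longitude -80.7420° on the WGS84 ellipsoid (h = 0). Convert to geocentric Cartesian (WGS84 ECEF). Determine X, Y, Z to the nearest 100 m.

X 723700 m, Y -4439600 m, Z 4506700 m

WGS84: a = 6378137 m, e² = 0.006694380; N(φ) = a/√(1−e²sin²φ) = 6388930.714 m.
X = (N+h)·cosφ·cosλ = 723664.814 m; Y = (N+h)·cosφ·sinλ = -4439561.347 m; Z = (N(1−e²)+h)·sinφ = 4506701.045 m.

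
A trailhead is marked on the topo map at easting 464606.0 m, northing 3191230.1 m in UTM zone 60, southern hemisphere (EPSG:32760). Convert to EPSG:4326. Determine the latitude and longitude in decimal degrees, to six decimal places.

Zone 60S: λ₀ = 177°, k₀ = 0.9996, false easting 500000 m, false northing 10000000 m.
Meridian distance M = (N − FN)/k₀ = -6811494.5 m.
Inverse transverse Mercator on WGS84 gives φ = -61.41120008°, λ = 176.33700014°.

lat -61.411200°, lon 176.337000°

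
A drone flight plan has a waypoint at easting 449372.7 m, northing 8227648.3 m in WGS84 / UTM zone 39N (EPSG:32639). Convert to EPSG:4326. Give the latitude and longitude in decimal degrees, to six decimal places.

Zone 39N: λ₀ = 51°, k₀ = 0.9996, false easting 500000 m.
Meridian distance M = (N − FN)/k₀ = 8230940.7 m.
Inverse transverse Mercator on WGS84 gives φ = 74.13360038°, λ = 49.34079938°.

lat 74.133600°, lon 49.340799°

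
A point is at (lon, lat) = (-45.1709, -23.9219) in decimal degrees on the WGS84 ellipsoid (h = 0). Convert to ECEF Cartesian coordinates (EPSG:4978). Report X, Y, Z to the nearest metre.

X 4112557 m, Y -4137164 m, Z -2570379 m

WGS84: a = 6378137 m, e² = 0.006694380; N(φ) = a/√(1−e²sin²φ) = 6381650.139 m.
X = (N+h)·cosφ·cosλ = 4112557.390 m; Y = (N+h)·cosφ·sinλ = -4137164.466 m; Z = (N(1−e²)+h)·sinφ = -2570378.700 m.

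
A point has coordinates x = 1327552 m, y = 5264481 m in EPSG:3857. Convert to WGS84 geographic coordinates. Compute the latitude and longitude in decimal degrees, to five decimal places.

R = 6378137 m. λ = x/R = 11.92560252°.
φ = 2·arctan(exp(y/R)) − 90° = 2·arctan(2.28278) − 90° = 42.68719969°.

lat 42.68720°, lon 11.92560°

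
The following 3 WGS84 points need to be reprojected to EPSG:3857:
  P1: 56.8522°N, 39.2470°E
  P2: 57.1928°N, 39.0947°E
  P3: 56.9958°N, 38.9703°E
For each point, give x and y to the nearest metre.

Web Mercator: x = R·λ, y = R·ln tan(π/4+φ/2), R = 6378137 m.
P1 (56.8522°, 39.2470°) → (4368956.055, 7729969.443) m.
P2 (57.1928°, 39.0947°) → (4352002.097, 7799627.844) m.
P3 (56.9958°, 38.9703°) → (4338153.952, 7759260.278) m.

P1: x 4368956 m, y 7729969 m; P2: x 4352002 m, y 7799628 m; P3: x 4338154 m, y 7759260 m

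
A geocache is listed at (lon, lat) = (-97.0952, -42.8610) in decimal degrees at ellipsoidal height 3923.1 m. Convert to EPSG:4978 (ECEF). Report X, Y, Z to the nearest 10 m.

X -578730 m, Y -4649470 m, Z -4318860 m

WGS84: a = 6378137 m, e² = 0.006694380; N(φ) = a/√(1−e²sin²φ) = 6388038.159 m.
X = (N+h)·cosφ·cosλ = -578726.232 m; Y = (N+h)·cosφ·sinλ = -4649467.444 m; Z = (N(1−e²)+h)·sinφ = -4318864.229 m.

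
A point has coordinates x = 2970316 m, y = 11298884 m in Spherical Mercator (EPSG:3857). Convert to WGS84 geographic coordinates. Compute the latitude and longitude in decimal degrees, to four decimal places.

lat 70.6953°, lon 26.6828°

R = 6378137 m. λ = x/R = 26.68280261°.
φ = 2·arctan(exp(y/R)) − 90° = 2·arctan(5.87968) − 90° = 70.69530042°.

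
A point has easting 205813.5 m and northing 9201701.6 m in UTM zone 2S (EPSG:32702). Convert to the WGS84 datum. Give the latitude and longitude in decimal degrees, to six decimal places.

Zone 2S: λ₀ = -171°, k₀ = 0.9996, false easting 500000 m, false northing 10000000 m.
Meridian distance M = (N − FN)/k₀ = -798617.8 m.
Inverse transverse Mercator on WGS84 gives φ = -7.21430028°, λ = -173.66379980°.

lat -7.214300°, lon -173.663800°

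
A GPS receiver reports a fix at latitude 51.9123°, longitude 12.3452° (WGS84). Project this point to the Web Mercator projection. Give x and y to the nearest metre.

x 1374261 m, y 6784284 m

Web Mercator is spherical with R = a = 6378137 m.
x = R·λ = 6378137 × 0.215464387 = 1374261.378 m.
y = R·ln tan(π/4 + φ/2) = 6378137 × 1.063677948 = 6784283.677 m.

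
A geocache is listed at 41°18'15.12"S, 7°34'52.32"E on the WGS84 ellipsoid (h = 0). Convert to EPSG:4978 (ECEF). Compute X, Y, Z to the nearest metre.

WGS84: a = 6378137 m, e² = 0.006694380; N(φ) = a/√(1−e²sin²φ) = 6387458.547 m.
X = (N+h)·cosφ·cosλ = 4756416.448 m; Y = (N+h)·cosφ·sinλ = 633053.052 m; Z = (N(1−e²)+h)·sinφ = -4187860.969 m.

X 4756416 m, Y 633053 m, Z -4187861 m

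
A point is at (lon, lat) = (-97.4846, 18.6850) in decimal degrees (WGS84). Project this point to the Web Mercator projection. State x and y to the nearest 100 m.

x -10851900 m, y 2117900 m

Web Mercator is spherical with R = a = 6378137 m.
x = R·λ = 6378137 × -1.701427240 = -10851936.032 m.
y = R·ln tan(π/4 + φ/2) = 6378137 × 0.332053802 = 2117884.642 m.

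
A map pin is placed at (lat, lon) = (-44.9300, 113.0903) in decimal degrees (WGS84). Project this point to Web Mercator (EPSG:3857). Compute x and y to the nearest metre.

x 12589155 m, y -5610508 m

Web Mercator is spherical with R = a = 6378137 m.
x = R·λ = 6378137 × 1.973798087 = 12589154.610 m.
y = R·ln tan(π/4 + φ/2) = 6378137 × -0.879646853 = -5610508.142 m.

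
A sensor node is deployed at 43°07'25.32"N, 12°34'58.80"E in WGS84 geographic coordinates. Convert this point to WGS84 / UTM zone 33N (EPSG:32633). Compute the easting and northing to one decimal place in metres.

Zone 33 central meridian λ₀ = 6×33 − 183 = 15°; Δλ = -2.4170°.
Transverse Mercator on WGS84 with k₀ = 0.9996 gives E = 303386.065 m, N = 4777387.310 m.

E 303386.1 m, N 4777387.3 m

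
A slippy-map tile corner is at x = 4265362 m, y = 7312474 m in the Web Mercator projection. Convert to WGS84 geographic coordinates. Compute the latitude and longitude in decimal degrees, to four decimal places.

R = 6378137 m. λ = x/R = 38.31639877°.
φ = 2·arctan(exp(y/R)) − 90° = 2·arctan(3.14713) − 90° = 54.74469786°.

lat 54.7447°, lon 38.3164°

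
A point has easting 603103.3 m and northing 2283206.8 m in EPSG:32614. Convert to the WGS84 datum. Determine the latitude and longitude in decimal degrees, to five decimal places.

lat 20.64530°, lon -98.01030°

Zone 14N: λ₀ = -99°, k₀ = 0.9996, false easting 500000 m.
Meridian distance M = (N − FN)/k₀ = 2284120.4 m.
Inverse transverse Mercator on WGS84 gives φ = 20.64529983°, λ = -98.01029964°.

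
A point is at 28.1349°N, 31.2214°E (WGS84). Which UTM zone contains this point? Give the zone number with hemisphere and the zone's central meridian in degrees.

UTM zone = ⌊(λ + 180)/6⌋ + 1; 31.2214° ∈ [30°, 36°) → zone 36.
Hemisphere: N (φ ≥ 0).
Central meridian λ₀ = 6×36 − 183 = 33°.

Zone 36N, central meridian 33°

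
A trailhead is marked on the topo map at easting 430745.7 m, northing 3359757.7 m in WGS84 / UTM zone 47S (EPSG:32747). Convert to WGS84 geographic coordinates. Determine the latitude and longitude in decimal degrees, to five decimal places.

lat -59.89390°, lon 97.76230°

Zone 47S: λ₀ = 99°, k₀ = 0.9996, false easting 500000 m, false northing 10000000 m.
Meridian distance M = (N − FN)/k₀ = -6642899.5 m.
Inverse transverse Mercator on WGS84 gives φ = -59.89389988°, λ = 97.76229994°.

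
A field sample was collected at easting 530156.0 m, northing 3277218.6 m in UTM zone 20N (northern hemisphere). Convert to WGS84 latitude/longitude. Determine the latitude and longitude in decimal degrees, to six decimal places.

lat 29.624500°, lon -62.688500°

Zone 20N: λ₀ = -63°, k₀ = 0.9996, false easting 500000 m.
Meridian distance M = (N − FN)/k₀ = 3278530.0 m.
Inverse transverse Mercator on WGS84 gives φ = 29.62449985°, λ = -62.68849991°.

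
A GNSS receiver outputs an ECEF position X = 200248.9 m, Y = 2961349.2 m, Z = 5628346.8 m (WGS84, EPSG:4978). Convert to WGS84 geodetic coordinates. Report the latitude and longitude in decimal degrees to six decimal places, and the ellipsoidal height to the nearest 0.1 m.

lat 62.353500°, lon 86.131501°, h 1629.2 m

λ = atan2(Y, X) = 86.13150082°; p = √(X²+Y²) = 2968112.0 m.
Bowring's method on WGS84 (a = 6378137 m, b = 6356752.314 m) gives φ = 62.35349973°, h = 1629.242 m.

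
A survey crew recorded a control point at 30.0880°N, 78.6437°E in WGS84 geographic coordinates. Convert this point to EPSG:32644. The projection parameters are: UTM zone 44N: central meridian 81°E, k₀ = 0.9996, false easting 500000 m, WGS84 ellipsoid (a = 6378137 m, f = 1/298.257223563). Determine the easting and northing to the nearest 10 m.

E 272910 m, N 3330880 m

Zone 44 central meridian λ₀ = 6×44 − 183 = 81°; Δλ = -2.3563°.
Transverse Mercator on WGS84 with k₀ = 0.9996 gives E = 272909.024 m, N = 3330878.362 m.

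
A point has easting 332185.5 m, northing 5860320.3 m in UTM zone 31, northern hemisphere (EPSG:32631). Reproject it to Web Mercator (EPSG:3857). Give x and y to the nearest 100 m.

x 56400 m, y 6958300 m

Unproject from UTM 31N (λ₀ = 3°) → φ = 52.86639989°, λ = 0.50690064°.
Web Mercator (R = 6378137 m): x = 56427.922 m, y = 6958323.650 m.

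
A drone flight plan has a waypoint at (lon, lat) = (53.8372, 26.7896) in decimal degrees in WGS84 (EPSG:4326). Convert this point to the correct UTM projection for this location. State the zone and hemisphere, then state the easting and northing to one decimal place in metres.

Longitude 53.8372° lies in the 6° band [48°, 54°), giving zone 39; latitude is north of the equator, so 39N.
Zone 39 central meridian λ₀ = 6×39 − 183 = 51°; Δλ = +2.8372°.
Transverse Mercator on WGS84 with k₀ = 0.9996 gives E = 782084.2498 m, N = 2966281.427 m.

Zone 39N: E 782084.2 m, N 2966281.4 m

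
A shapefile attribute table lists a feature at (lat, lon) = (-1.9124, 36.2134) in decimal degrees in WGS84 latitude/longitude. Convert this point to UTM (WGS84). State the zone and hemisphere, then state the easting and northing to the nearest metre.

Zone 37S: E 189970 m, N 9788370 m

Longitude 36.2134° lies in the 6° band [36°, 42°), giving zone 37; latitude is south of the equator, so 37S.
Zone 37 central meridian λ₀ = 6×37 − 183 = 39°; Δλ = -2.7866°.
Transverse Mercator on WGS84 with k₀ = 0.9996 gives E = 189969.943 m, N = 9788369.806 m.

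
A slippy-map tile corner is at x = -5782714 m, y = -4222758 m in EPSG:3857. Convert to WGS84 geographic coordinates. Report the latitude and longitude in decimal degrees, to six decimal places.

R = 6378137 m. λ = x/R = -51.94700370°.
φ = 2·arctan(exp(y/R)) − 90° = 2·arctan(0.51578) − 90° = -35.43210030°.

lat -35.432100°, lon -51.947004°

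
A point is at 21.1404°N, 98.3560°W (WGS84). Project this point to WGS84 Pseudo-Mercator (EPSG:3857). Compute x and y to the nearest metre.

x -10948940 m, y 2408628 m

Web Mercator is spherical with R = a = 6378137 m.
x = R·λ = 6378137 × -1.716636039 = -10948939.836 m.
y = R·ln tan(π/4 + φ/2) = 6378137 × 0.377638123 = 2408627.683 m.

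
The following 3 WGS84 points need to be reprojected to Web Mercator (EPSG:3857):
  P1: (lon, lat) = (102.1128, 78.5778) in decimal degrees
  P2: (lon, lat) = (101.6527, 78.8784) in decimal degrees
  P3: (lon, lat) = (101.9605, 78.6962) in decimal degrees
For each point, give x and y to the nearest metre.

Web Mercator: x = R·λ, y = R·ln tan(π/4+φ/2), R = 6378137 m.
P1 (78.5778°, 102.1128°) → (11367144.899, 14685633.323) m.
P2 (78.8784°, 101.6527°) → (11315926.802, 14856838.281) m.
P3 (78.6962°, 101.9605°) → (11350190.941, 14752530.393) m.

P1: x 11367145 m, y 14685633 m; P2: x 11315927 m, y 14856838 m; P3: x 11350191 m, y 14752530 m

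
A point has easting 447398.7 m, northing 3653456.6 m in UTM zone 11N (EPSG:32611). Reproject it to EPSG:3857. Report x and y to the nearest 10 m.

x -13087080 m, y 3897730 m

Unproject from UTM 11N (λ₀ = -117°) → φ = 33.01830034°, λ = -117.56320021°.
Web Mercator (R = 6378137 m): x = -13087075.584 m, y = 3897733.279 m.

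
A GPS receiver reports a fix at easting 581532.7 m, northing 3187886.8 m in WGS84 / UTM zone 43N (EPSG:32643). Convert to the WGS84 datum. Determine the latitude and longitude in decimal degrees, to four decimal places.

lat 28.8160°, lon 75.8356°

Zone 43N: λ₀ = 75°, k₀ = 0.9996, false easting 500000 m.
Meridian distance M = (N − FN)/k₀ = 3189162.5 m.
Inverse transverse Mercator on WGS84 gives φ = 28.81599955°, λ = 75.83560042°.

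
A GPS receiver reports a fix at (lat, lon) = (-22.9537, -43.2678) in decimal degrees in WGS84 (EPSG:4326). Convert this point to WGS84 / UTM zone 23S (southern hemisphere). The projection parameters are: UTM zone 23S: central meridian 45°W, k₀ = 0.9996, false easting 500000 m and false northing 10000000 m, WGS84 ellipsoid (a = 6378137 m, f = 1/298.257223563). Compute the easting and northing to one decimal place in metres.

E 677597.9 m, N 7460558.4 m

Zone 23 central meridian λ₀ = 6×23 − 183 = -45°; Δλ = +1.7322°.
Transverse Mercator on WGS84 with k₀ = 0.9996 gives E = 677597.944 m, N = 7460558.432 m.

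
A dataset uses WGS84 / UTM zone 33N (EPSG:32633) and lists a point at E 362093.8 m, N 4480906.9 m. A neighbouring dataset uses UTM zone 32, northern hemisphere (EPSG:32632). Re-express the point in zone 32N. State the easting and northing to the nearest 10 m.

UTM 33N → geographic: φ = 40.46740011°, λ = 13.37330027°.
UTM 32N (λ₀ = 9°) forward: E = 870803.177 m, N = 4488830.352 m.

E 870800 m, N 4488830 m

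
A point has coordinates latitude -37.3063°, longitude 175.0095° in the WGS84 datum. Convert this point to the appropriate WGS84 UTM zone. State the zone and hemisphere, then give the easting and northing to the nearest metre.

Longitude 175.0095° lies in the 6° band [174°, 180°), giving zone 60; latitude is south of the equator, so 60S.
Zone 60 central meridian λ₀ = 6×60 − 183 = 177°; Δλ = -1.9905°.
Transverse Mercator on WGS84 with k₀ = 0.9996 gives E = 323596.581 m, N = 5869290.333 m.

Zone 60S: E 323597 m, N 5869290 m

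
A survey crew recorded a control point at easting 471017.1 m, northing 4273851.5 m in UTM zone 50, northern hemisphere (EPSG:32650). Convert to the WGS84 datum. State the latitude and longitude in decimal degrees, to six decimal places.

Zone 50N: λ₀ = 117°, k₀ = 0.9996, false easting 500000 m.
Meridian distance M = (N − FN)/k₀ = 4275561.7 m.
Inverse transverse Mercator on WGS84 gives φ = 38.61270037°, λ = 116.66710024°.

lat 38.612700°, lon 116.667100°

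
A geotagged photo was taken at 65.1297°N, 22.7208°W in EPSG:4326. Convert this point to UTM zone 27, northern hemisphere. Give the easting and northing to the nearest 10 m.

E 419250 m, N 7224010 m

Zone 27 central meridian λ₀ = 6×27 − 183 = -21°; Δλ = -1.7208°.
Transverse Mercator on WGS84 with k₀ = 0.9996 gives E = 419254.328 m, N = 7224009.722 m.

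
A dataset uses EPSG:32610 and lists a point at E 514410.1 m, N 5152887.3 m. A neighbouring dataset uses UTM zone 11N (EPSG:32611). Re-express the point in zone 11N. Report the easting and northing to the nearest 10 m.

E 54310 m, N 5169300 m

UTM 10N → geographic: φ = 46.52939958°, λ = -122.81210062°.
UTM 11N (λ₀ = -117°) forward: E = 54307.851 m, N = 5169303.215 m.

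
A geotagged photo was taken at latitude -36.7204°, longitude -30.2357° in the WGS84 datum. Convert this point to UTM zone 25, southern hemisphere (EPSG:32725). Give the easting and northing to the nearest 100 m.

E 746900 m, N 5932600 m

Zone 25 central meridian λ₀ = 6×25 − 183 = -33°; Δλ = +2.7643°.
Transverse Mercator on WGS84 with k₀ = 0.9996 gives E = 746881.724 m, N = 5932581.359 m.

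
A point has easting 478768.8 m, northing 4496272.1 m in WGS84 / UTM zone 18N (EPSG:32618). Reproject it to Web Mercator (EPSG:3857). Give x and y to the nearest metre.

Unproject from UTM 18N (λ₀ = -75°) → φ = 40.61699983°, λ = -75.25099982°.
Web Mercator (R = 6378137 m): x = -8376902.982 m, y = 4956012.309 m.

x -8376903 m, y 4956012 m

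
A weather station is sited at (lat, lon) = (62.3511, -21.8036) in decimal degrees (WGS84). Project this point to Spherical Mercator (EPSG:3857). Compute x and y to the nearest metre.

x -2427166 m, y 8942878 m

Web Mercator is spherical with R = a = 6378137 m.
x = R·λ = 6378137 × -0.380544609 = -2427165.649 m.
y = R·ln tan(π/4 + φ/2) = 6378137 × 1.402114506 = 8942878.408 m.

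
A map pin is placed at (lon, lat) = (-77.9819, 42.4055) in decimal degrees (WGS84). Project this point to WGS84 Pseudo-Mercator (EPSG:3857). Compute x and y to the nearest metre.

x -8680905 m, y 5221916 m

Web Mercator is spherical with R = a = 6378137 m.
x = R·λ = 6378137 × -1.361040912 = -8680905.399 m.
y = R·ln tan(π/4 + φ/2) = 6378137 × 0.818721243 = 5221916.252 m.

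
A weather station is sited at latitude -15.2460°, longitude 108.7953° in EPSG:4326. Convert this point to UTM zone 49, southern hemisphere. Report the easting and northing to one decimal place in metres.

E 263200.7 m, N 8313266.5 m

Zone 49 central meridian λ₀ = 6×49 − 183 = 111°; Δλ = -2.2047°.
Transverse Mercator on WGS84 with k₀ = 0.9996 gives E = 263200.734 m, N = 8313266.545 m.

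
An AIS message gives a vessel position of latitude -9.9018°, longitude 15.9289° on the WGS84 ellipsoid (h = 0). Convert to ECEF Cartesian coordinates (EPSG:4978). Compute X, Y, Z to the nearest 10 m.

WGS84: a = 6378137 m, e² = 0.006694380; N(φ) = a/√(1−e²sin²φ) = 6378768.384 m.
X = (N+h)·cosφ·cosλ = 6042472.642 m; Y = (N+h)·cosφ·sinλ = 1724539.220 m; Z = (N(1−e²)+h)·sinφ = -1089550.299 m.

X 6042470 m, Y 1724540 m, Z -1089550 m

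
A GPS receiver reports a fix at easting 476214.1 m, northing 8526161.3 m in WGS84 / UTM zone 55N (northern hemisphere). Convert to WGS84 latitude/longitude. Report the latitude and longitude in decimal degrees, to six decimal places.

Zone 55N: λ₀ = 147°, k₀ = 0.9996, false easting 500000 m.
Meridian distance M = (N − FN)/k₀ = 8529573.1 m.
Inverse transverse Mercator on WGS84 gives φ = 76.81359990°, λ = 146.06589859°.

lat 76.813600°, lon 146.065899°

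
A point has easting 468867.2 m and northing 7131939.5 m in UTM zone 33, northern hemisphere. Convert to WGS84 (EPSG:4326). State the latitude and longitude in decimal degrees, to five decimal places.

lat 64.31200°, lon 14.35630°

Zone 33N: λ₀ = 15°, k₀ = 0.9996, false easting 500000 m.
Meridian distance M = (N − FN)/k₀ = 7134793.4 m.
Inverse transverse Mercator on WGS84 gives φ = 64.31199969°, λ = 14.35630035°.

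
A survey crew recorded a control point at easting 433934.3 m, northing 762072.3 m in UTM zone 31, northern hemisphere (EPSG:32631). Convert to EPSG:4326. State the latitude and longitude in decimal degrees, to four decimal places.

lat 6.8940°, lon 2.4020°

Zone 31N: λ₀ = 3°, k₀ = 0.9996, false easting 500000 m.
Meridian distance M = (N − FN)/k₀ = 762377.3 m.
Inverse transverse Mercator on WGS84 gives φ = 6.89399960°, λ = 2.40199981°.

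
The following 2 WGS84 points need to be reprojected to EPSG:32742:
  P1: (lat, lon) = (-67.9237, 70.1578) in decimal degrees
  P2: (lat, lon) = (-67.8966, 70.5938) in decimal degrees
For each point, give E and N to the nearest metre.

UTM zone 42S: λ₀ = 69°, k₀ = 0.9996.
P1 (-67.9237°, 70.1578°) → (548558.567, 2465187.763) m.
P2 (-67.8966°, 70.5938°) → (566919.524, 2467801.390) m.

P1: E 548559 m, N 2465188 m; P2: E 566920 m, N 2467801 m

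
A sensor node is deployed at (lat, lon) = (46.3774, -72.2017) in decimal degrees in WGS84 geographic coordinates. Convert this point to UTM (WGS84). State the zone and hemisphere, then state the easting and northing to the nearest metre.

Longitude -72.2017° lies in the 6° band [-78°, -72°), giving zone 18; latitude is north of the equator, so 18N.
Zone 18 central meridian λ₀ = 6×18 − 183 = -75°; Δλ = +2.7983°.
Transverse Mercator on WGS84 with k₀ = 0.9996 gives E = 715196.952 m, N = 5139786.233 m.

Zone 18N: E 715197 m, N 5139786 m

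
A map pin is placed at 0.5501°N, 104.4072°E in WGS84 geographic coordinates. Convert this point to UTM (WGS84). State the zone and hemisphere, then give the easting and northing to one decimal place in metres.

Longitude 104.4072° lies in the 6° band [102°, 108°), giving zone 48; latitude is north of the equator, so 48N.
Zone 48 central meridian λ₀ = 6×48 − 183 = 105°; Δλ = -0.5928°.
Transverse Mercator on WGS84 with k₀ = 0.9996 gives E = 434038.037 m, N = 60805.873 m.

Zone 48N: E 434038.0 m, N 60805.9 m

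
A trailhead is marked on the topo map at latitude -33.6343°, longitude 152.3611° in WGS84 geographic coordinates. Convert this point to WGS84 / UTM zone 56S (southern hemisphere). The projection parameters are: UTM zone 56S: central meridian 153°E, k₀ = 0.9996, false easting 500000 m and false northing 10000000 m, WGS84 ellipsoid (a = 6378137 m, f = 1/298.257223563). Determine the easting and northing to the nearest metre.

Zone 56 central meridian λ₀ = 6×56 − 183 = 153°; Δλ = -0.6389°.
Transverse Mercator on WGS84 with k₀ = 0.9996 gives E = 440746.859 m, N = 6278207.919 m.

E 440747 m, N 6278208 m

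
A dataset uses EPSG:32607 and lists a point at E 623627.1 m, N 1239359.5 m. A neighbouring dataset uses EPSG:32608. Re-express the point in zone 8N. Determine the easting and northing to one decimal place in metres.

UTM 7N → geographic: φ = 11.20929997°, λ = -139.86760021°.
UTM 8N (λ₀ = -135°) forward: E = -31972.491 m, N = 1243522.568 m.

E -31972.5 m, N 1243522.6 m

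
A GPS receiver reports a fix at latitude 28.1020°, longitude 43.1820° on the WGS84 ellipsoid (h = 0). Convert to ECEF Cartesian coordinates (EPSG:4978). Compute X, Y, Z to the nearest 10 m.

X 4105600 m, Y 3852990 m, Z 2986480 m

WGS84: a = 6378137 m, e² = 0.006694380; N(φ) = a/√(1−e²sin²φ) = 6382879.189 m.
X = (N+h)·cosφ·cosλ = 4105598.725 m; Y = (N+h)·cosφ·sinλ = 3852987.325 m; Z = (N(1−e²)+h)·sinφ = 2986481.095 m.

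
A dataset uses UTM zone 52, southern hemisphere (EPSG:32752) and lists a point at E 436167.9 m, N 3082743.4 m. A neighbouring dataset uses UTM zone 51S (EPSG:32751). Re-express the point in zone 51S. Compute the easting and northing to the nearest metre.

E 746333 m, N 3074268 m

UTM 52S → geographic: φ = -62.38120019°, λ = 127.76580012°.
UTM 51S (λ₀ = 123°) forward: E = 746333.081 m, N = 3074267.621 m.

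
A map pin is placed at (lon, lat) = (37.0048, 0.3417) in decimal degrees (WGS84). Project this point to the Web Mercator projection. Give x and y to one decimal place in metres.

x 4119355.5 m, y 38038.1 m

Web Mercator is spherical with R = a = 6378137 m.
x = R·λ = 6378137 × 0.645855599 = 4119355.493 m.
y = R·ln tan(π/4 + φ/2) = 6378137 × 0.005963825 = 38038.095 m.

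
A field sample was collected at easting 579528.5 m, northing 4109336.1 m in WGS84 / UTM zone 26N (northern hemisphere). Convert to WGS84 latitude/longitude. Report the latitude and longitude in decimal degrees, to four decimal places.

lat 37.1270°, lon -26.1047°

Zone 26N: λ₀ = -27°, k₀ = 0.9996, false easting 500000 m.
Meridian distance M = (N − FN)/k₀ = 4110980.5 m.
Inverse transverse Mercator on WGS84 gives φ = 37.12699999°, λ = -26.10469973°.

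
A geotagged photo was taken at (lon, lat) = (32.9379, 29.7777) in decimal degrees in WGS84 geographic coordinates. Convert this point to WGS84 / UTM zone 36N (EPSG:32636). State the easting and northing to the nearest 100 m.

Zone 36 central meridian λ₀ = 6×36 − 183 = 33°; Δλ = -0.0621°.
Transverse Mercator on WGS84 with k₀ = 0.9996 gives E = 493997.294 m, N = 3294154.743 m.

E 494000 m, N 3294200 m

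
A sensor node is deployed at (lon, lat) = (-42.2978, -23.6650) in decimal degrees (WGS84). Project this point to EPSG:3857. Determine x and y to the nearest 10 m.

Web Mercator is spherical with R = a = 6378137 m.
x = R·λ = 6378137 × -0.738235876 = -4708569.558 m.
y = R·ln tan(π/4 + φ/2) = 6378137 × -0.425302829 = -2712639.710 m.

x -4708570 m, y -2712640 m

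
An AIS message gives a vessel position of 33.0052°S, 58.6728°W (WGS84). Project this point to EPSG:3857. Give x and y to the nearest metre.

x -6531426 m, y -3895994 m

Web Mercator is spherical with R = a = 6378137 m.
x = R·λ = 6378137 × -1.024033541 = -6531426.219 m.
y = R·ln tan(π/4 + φ/2) = 6378137 × -0.610835765 = -3895994.197 m.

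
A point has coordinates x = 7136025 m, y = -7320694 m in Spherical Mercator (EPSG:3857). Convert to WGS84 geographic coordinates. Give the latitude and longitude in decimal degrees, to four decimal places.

lat -54.7873°, lon 64.1040°

R = 6378137 m. λ = x/R = 64.10400325°.
φ = 2·arctan(exp(y/R)) − 90° = 2·arctan(0.31734) − 90° = -54.78729829°.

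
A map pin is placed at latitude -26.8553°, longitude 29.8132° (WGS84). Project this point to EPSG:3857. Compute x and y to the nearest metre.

x 3318790 m, y -3105405 m

Web Mercator is spherical with R = a = 6378137 m.
x = R·λ = 6378137 × 0.520338501 = 3318790.243 m.
y = R·ln tan(π/4 + φ/2) = 6378137 × -0.486882768 = -3105404.999 m.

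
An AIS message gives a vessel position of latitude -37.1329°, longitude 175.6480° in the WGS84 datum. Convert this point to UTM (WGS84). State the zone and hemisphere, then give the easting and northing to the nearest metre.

Longitude 175.6480° lies in the 6° band [174°, 180°), giving zone 60; latitude is south of the equator, so 60S.
Zone 60 central meridian λ₀ = 6×60 − 183 = 177°; Δλ = -1.3520°.
Transverse Mercator on WGS84 with k₀ = 0.9996 gives E = 379910.995 m, N = 5889529.033 m.

Zone 60S: E 379911 m, N 5889529 m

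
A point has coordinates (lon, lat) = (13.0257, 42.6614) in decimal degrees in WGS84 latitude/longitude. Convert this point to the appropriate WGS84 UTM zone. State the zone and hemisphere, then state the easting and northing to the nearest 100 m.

Zone 33N: E 338200 m, N 4725100 m

Longitude 13.0257° lies in the 6° band [12°, 18°), giving zone 33; latitude is north of the equator, so 33N.
Zone 33 central meridian λ₀ = 6×33 − 183 = 15°; Δλ = -1.9743°.
Transverse Mercator on WGS84 with k₀ = 0.9996 gives E = 338194.590 m, N = 4725104.508 m.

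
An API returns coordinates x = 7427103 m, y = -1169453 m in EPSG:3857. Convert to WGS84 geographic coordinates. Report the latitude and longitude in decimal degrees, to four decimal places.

R = 6378137 m. λ = x/R = 66.71880142°.
φ = 2·arctan(exp(y/R)) − 90° = 2·arctan(0.83247) − 90° = -10.44700255°.

lat -10.4470°, lon 66.7188°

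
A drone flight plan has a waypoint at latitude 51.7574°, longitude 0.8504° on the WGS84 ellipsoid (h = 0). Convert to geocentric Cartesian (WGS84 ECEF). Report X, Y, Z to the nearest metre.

X 3955760 m, Y 58717 m, Z 4986140 m

WGS84: a = 6378137 m, e² = 0.006694380; N(φ) = a/√(1−e²sin²φ) = 6391346.919 m.
X = (N+h)·cosφ·cosλ = 3955760.163 m; Y = (N+h)·cosφ·sinλ = 58716.811 m; Z = (N(1−e²)+h)·sinφ = 4986139.875 m.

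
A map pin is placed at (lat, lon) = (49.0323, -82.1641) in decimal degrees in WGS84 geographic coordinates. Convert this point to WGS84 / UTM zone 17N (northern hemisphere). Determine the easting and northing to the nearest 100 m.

Zone 17 central meridian λ₀ = 6×17 − 183 = -81°; Δλ = -1.1641°.
Transverse Mercator on WGS84 with k₀ = 0.9996 gives E = 414910.673 m, N = 5431699.158 m.

E 414900 m, N 5431700 m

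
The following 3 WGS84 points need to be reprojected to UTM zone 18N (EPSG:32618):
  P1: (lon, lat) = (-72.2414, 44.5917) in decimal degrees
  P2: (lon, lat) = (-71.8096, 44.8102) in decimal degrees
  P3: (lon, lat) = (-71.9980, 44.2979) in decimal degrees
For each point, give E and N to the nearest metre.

UTM zone 18N: λ₀ = -75°, k₀ = 0.9996.
P1 (44.5917°, -72.2414°) → (718959.799, 4941297.092) m.
P2 (44.8102°, -71.8096°) → (752282.129, 4966819.136) m.
P3 (44.2979°, -71.9980°) → (739477.992, 4909344.329) m.

P1: E 718960 m, N 4941297 m; P2: E 752282 m, N 4966819 m; P3: E 739478 m, N 4909344 m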